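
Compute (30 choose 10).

C(30,10) = (30·29·28·27·26·25·24·23·22·21) / 10! = 109027350432000 / 3628800 = 30045015.

30045015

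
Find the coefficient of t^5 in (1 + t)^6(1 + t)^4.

252

(1 + t)^6(1 + t)^4 = (1 + t)^10, so the coefficient of t^5 is C(10,5)·1^5 = 252·1 = 252.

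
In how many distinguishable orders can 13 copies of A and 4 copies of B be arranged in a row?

Choose positions for the A's: C(17,13) = 2380.

2380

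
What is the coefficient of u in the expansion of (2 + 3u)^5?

240

The general term is C(5,j)·(2)^j·(3u)^(5-j); the u^1 term has j = 4.
C(5,4) = 5.
Coefficient = C(5,4) · 2^4 · 3^1 = 5 · 16 · 3 = 240.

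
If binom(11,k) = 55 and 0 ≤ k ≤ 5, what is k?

C(11,k) increases on 0 ≤ k ≤ 5. C(11,1) = 11 and C(11,2) = 55, so k = 2.

2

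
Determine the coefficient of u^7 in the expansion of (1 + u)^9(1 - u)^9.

0

Coefficient of u^7 = Σ_{j} C(9,j)·1^j·C(9,7-j)·(-1)^(7-j) for j from 0 to 7.
= (-36) + 756 + (-4536) + 10584 + (-10584) + 4536 + (-756) + 36 = 0.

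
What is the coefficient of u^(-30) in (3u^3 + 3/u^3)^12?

General term: C(12,j)·(3u^3)^j·(3/u^3)^(12-j), with u-exponent 3j − 3(12−j) = 6j − 36.
Set 6j − 36 = -30: j = 1.
C(12,1) = 12; 3^1 = 3; 3^11 = 177147.
Coefficient = 12 · 3 · 177147 = 6377292.

6377292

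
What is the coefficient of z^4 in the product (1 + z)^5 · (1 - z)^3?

Coefficient of z^4 = Σ_{j} C(5,j)·1^j·C(3,4-j)·(-1)^(4-j) for j from 1 to 4.
= (-5) + 30 + (-30) + 5 = 0.

0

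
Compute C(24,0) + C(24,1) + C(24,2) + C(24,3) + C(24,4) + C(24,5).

1 + 24 + 276 + 2024 + 10626 + 42504 = 55455.

55455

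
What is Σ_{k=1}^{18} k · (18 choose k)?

Since k·C(18,k) = 18·C(17,k−1), the sum is 18·2^17 = 18·131072 = 2359296.

2359296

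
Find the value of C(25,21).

12650

C(25,21) = C(25,4) by symmetry.
C(25,4) = (25·24·23·22) / 4! = 303600 / 24 = 12650.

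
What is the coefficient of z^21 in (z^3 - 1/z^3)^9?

-9

General term: C(9,j)·(z^3)^j·(-1/z^3)^(9-j), with z-exponent 3j − 3(9−j) = 6j − 27.
Set 6j − 27 = 21: j = 8.
C(9,8) = 9; 1^8 = 1; (-1)^1 = -1.
Coefficient = 9 · 1 · (-1) = -9.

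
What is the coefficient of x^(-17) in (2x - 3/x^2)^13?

135104112

General term: C(13,j)·(2x)^j·(-3/x^2)^(13-j), with x-exponent 1j − 2(13−j) = 3j − 26.
Set 3j − 26 = -17: j = 3.
C(13,3) = 286; 2^3 = 8; (-3)^10 = 59049.
Coefficient = 286 · 8 · 59049 = 135104112.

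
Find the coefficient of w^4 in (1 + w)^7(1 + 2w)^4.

Coefficient of w^4 = Σ_{j} C(7,j)·1^j·C(4,4-j)·2^(4-j) for j from 0 to 4.
= 16 + 224 + 504 + 280 + 35 = 1059.

1059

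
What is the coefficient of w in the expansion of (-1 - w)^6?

The general term is C(6,j)·(-1)^j·(-w)^(6-j); the w^1 term has j = 5.
C(6,5) = 6.
Coefficient = C(6,5) · (-1)^5 · (-1)^1 = 6 · (-1) · (-1) = 6.

6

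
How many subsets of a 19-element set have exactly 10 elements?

Choose the 10 positions: C(19,10) = 92378.

92378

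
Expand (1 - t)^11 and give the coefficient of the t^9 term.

-55

The general term is C(11,j)·(1)^j·(-t)^(11-j); the t^9 term has j = 2.
C(11,2) = 55.
Coefficient = C(11,2) · (-1)^9 = 55 · (-1) = -55.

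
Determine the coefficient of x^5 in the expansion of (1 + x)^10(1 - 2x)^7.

Coefficient of x^5 = Σ_{j} C(10,j)·1^j·C(7,5-j)·(-2)^(5-j) for j from 0 to 5.
= (-672) + 5600 + (-12600) + 10080 + (-2940) + 252 = -280.

-280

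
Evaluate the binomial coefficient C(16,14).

C(16,14) = C(16,2) by symmetry.
C(16,2) = (16·15) / 2! = 240 / 2 = 120.

120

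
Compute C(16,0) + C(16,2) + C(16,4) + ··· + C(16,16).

32768

Even-k terms of row 16 sum to 2^15 = 32768.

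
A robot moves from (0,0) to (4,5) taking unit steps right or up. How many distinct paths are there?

126

Each path is a sequence of 9 steps with 4 rights: C(9,4) = 126.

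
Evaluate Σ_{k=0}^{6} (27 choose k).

1 + 27 + 351 + 2925 + 17550 + 80730 + 296010 = 397594.

397594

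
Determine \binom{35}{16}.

4059928950

C(35,16) = (35·34·33·32·31·30·29·28·27·26·25·24·23·22·21·20) / 16! = 84945040381058457600000 / 20922789888000 = 4059928950.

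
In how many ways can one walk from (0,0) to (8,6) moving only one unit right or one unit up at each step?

3003

Each path is a sequence of 14 steps with 8 rights: C(14,8) = 3003.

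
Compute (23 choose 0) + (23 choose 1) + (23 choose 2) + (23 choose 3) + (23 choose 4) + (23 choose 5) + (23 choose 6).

145499

1 + 23 + 253 + 1771 + 8855 + 33649 + 100947 = 145499.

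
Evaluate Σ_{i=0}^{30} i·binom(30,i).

16106127360

Differentiating (1+x)^30 and setting x=1: Σ i·C(30,i) = 30·2^29 = 16106127360.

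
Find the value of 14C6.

3003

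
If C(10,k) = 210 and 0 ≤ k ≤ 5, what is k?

4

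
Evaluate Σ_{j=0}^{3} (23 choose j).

1 + 23 + 253 + 1771 = 2048.

2048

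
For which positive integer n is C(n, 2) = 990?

n(n−1)/2 = 990 ⇒ n(n−1) = 1980. Since 45·44 = 1980, n = 45.

45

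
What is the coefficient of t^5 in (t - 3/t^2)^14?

-9828

General term: C(14,j)·(t)^j·(-3/t^2)^(14-j), with t-exponent 1j − 2(14−j) = 3j − 28.
Set 3j − 28 = 5: j = 11.
C(14,11) = 364; 1^11 = 1; (-3)^3 = -27.
Coefficient = 364 · 1 · (-27) = -9828.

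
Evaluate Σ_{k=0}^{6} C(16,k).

14893

1 + 16 + 120 + 560 + 1820 + 4368 + 8008 = 14893.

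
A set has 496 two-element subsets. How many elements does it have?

n(n−1)/2 = 496 ⇒ n(n−1) = 992. Since 32·31 = 992, n = 32.

32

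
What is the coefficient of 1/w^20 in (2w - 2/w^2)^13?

-638976

General term: C(13,j)·(2w)^j·(-2/w^2)^(13-j), with w-exponent 1j − 2(13−j) = 3j − 26.
Set 3j − 26 = -20: j = 2.
C(13,2) = 78; 2^2 = 4; (-2)^11 = -2048.
Coefficient = 78 · 4 · (-2048) = -638976.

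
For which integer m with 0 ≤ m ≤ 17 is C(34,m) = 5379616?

C(34,m) increases on 0 ≤ m ≤ 17. C(34,6) = 1344904 and C(34,7) = 5379616, so m = 7.

7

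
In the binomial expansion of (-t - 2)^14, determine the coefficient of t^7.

The general term is C(14,j)·(-t)^j·(-2)^(14-j); the t^7 term has j = 7.
C(14,7) = 3432.
Coefficient = C(14,7) · (-1)^7 · (-2)^7 = 3432 · (-1) · (-128) = 439296.

439296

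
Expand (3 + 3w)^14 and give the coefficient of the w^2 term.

435250179

The general term is C(14,j)·(3)^j·(3w)^(14-j); the w^2 term has j = 12.
C(14,12) = 91.
Coefficient = C(14,12) · 3^12 · 3^2 = 91 · 531441 · 9 = 435250179.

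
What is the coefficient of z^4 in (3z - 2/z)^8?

81648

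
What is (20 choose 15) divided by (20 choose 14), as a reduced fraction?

2/5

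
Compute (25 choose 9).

2042975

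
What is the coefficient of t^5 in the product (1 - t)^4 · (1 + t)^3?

-3

Coefficient of t^5 = Σ_{j} C(4,j)·(-1)^j·C(3,5-j)·1^(5-j) for j from 2 to 4.
= 6 + (-12) + 3 = -3.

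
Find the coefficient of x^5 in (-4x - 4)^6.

24576

The general term is C(6,j)·(-4x)^j·(-4)^(6-j); the x^5 term has j = 5.
C(6,5) = 6.
Coefficient = C(6,5) · (-4)^5 · (-4)^1 = 6 · (-1024) · (-4) = 24576.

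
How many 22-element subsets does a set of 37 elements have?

9364199760

C(37,22) = C(37,15) by symmetry.
C(37,15) = (37·36·35·34·33·32·31·30·29·28·27·26·25·24·23) / 15! = 12245324002983751680000 / 1307674368000 = 9364199760.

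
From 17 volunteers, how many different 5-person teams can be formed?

This is C(17,5) = 6188.

6188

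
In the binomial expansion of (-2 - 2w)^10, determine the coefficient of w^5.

258048

The general term is C(10,j)·(-2)^j·(-2w)^(10-j); the w^5 term has j = 5.
C(10,5) = 252.
Coefficient = C(10,5) · (-2)^5 · (-2)^5 = 252 · (-32) · (-32) = 258048.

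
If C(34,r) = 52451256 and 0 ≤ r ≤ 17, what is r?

9

C(34,r) increases on 0 ≤ r ≤ 17. C(34,8) = 18156204 and C(34,9) = 52451256, so r = 9.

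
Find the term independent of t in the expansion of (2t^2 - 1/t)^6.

60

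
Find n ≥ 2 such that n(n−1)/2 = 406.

29

n(n−1)/2 = 406 ⇒ n(n−1) = 812. Since 29·28 = 812, n = 29.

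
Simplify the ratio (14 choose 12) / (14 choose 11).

C(n,k+1)/C(n,k) = (n−k)/(k+1) = (14−11)/(11+1) = 3/12 = 1/4.

1/4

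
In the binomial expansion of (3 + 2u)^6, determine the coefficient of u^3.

4320

The general term is C(6,j)·(3)^j·(2u)^(6-j); the u^3 term has j = 3.
C(6,3) = 20.
Coefficient = C(6,3) · 3^3 · 2^3 = 20 · 27 · 8 = 4320.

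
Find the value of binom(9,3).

84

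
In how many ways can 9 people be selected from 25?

This is C(25,9) = 2042975.

2042975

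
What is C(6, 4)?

15

C(6,4) = C(6,2) by symmetry.
C(6,2) = (6·5) / 2! = 30 / 2 = 15.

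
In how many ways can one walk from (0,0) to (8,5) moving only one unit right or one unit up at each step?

Each path is a sequence of 13 steps with 8 rights: C(13,8) = 1287.

1287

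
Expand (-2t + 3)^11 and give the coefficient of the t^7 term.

-3421440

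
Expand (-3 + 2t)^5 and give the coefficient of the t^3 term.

720

The general term is C(5,j)·(-3)^j·(2t)^(5-j); the t^3 term has j = 2.
C(5,2) = 10.
Coefficient = C(5,2) · (-3)^2 · 2^3 = 10 · 9 · 8 = 720.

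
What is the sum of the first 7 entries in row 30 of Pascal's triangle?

1 + 30 + 435 + 4060 + 27405 + 142506 + 593775 = 768212.

768212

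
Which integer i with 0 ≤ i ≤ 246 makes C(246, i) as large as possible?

123

C(246,i) is maximized at i = 246/2 = 123.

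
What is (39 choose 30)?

C(39,30) = C(39,9) by symmetry.
C(39,9) = (39·38·37·36·35·34·33·32·31) / 9! = 76899763100160 / 362880 = 211915132.

211915132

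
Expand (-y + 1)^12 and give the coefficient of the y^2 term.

The general term is C(12,j)·(-y)^j·(1)^(12-j); the y^2 term has j = 2.
C(12,2) = 66.
Coefficient = C(12,2) = 66.

66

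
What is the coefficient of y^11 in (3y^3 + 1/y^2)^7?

5103

General term: C(7,j)·(3y^3)^j·(1/y^2)^(7-j), with y-exponent 3j − 2(7−j) = 5j − 14.
Set 5j − 14 = 11: j = 5.
C(7,5) = 21; 3^5 = 243; 1^2 = 1.
Coefficient = 21 · 243 · 1 = 5103.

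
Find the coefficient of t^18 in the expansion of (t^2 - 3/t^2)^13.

702

General term: C(13,j)·(t^2)^j·(-3/t^2)^(13-j), with t-exponent 2j − 2(13−j) = 4j − 26.
Set 4j − 26 = 18: j = 11.
C(13,11) = 78; 1^11 = 1; (-3)^2 = 9.
Coefficient = 78 · 1 · 9 = 702.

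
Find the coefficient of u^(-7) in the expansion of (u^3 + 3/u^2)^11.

General term: C(11,j)·(u^3)^j·(3/u^2)^(11-j), with u-exponent 3j − 2(11−j) = 5j − 22.
Set 5j − 22 = -7: j = 3.
C(11,3) = 165; 1^3 = 1; 3^8 = 6561.
Coefficient = 165 · 1 · 6561 = 1082565.

1082565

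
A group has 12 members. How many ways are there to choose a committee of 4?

495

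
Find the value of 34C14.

1391975640

C(34,14) = (34·33·32·31·30·29·28·27·26·25·24·23·22·21) / 14! = 121350057687226368000 / 87178291200 = 1391975640.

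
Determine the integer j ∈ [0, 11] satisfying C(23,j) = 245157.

7

C(23,j) increases on 0 ≤ j ≤ 11. C(23,6) = 100947 and C(23,7) = 245157, so j = 7.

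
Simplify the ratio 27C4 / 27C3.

C(n,k+1)/C(n,k) = (n−k)/(k+1) = (27−3)/(3+1) = 24/4 = 6.

6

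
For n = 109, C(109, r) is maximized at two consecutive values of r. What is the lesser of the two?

54

For odd n = 109, C(109,r) peaks at r = (n−1)/2 and (n+1)/2; the lesser is 54.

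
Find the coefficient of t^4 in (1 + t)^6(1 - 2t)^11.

Coefficient of t^4 = Σ_{j} C(6,j)·1^j·C(11,4-j)·(-2)^(4-j) for j from 0 to 4.
= 5280 + (-7920) + 3300 + (-440) + 15 = 235.

235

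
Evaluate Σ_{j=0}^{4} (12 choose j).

794

1 + 12 + 66 + 220 + 495 = 794.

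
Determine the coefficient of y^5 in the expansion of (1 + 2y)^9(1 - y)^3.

Coefficient of y^5 = Σ_{j} C(9,j)·2^j·C(3,5-j)·(-1)^(5-j) for j from 2 to 5.
= (-144) + 2016 + (-6048) + 4032 = -144.

-144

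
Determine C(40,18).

C(40,18) = (40·39·38·37·36·35·34·33·32·31·30·29·28·27·26·25·24·23) / 18! = 725902806896876799590400000 / 6402373705728000 = 113380261800.

113380261800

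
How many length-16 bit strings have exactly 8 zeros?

Choose the 8 positions: C(16,8) = 12870.

12870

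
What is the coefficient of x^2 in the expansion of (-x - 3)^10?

The general term is C(10,j)·(-x)^j·(-3)^(10-j); the x^2 term has j = 2.
C(10,2) = 45.
Coefficient = C(10,2) · (-3)^8 = 45 · 6561 = 295245.

295245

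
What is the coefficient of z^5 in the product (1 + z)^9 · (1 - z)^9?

Coefficient of z^5 = Σ_{j} C(9,j)·1^j·C(9,5-j)·(-1)^(5-j) for j from 0 to 5.
= (-126) + 1134 + (-3024) + 3024 + (-1134) + 126 = 0.

0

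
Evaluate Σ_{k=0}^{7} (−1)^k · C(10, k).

The partial alternating sum Σ_{k=0}^{7} (−1)^k C(10,k) = (−1)^7 C(9,7) = -36.

-36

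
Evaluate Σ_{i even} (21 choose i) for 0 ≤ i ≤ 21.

Half of (1+1)^21 + (1−1)^21 gives the even-index sum: 2^20 = 1048576.

1048576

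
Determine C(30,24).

C(30,24) = C(30,6) by symmetry.
C(30,6) = (30·29·28·27·26·25) / 6! = 427518000 / 720 = 593775.

593775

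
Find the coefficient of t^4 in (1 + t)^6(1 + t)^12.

3060

(1 + t)^6(1 + t)^12 = (1 + t)^18, so the coefficient of t^4 is C(18,4)·1^4 = 3060·1 = 3060.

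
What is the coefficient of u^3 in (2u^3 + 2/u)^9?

43008

General term: C(9,j)·(2u^3)^j·(2/u)^(9-j), with u-exponent 3j − 1(9−j) = 4j − 9.
Set 4j − 9 = 3: j = 3.
C(9,3) = 84; 2^3 = 8; 2^6 = 64.
Coefficient = 84 · 8 · 64 = 43008.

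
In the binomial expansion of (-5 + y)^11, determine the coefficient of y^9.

The general term is C(11,j)·(-5)^j·(y)^(11-j); the y^9 term has j = 2.
C(11,2) = 55.
Coefficient = C(11,2) · (-5)^2 = 55 · 25 = 1375.

1375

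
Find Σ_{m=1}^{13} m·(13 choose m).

53248

Differentiating (1+x)^13 and setting x=1: Σ m·C(13,m) = 13·2^12 = 53248.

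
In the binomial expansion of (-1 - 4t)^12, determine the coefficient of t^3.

The general term is C(12,j)·(-1)^j·(-4t)^(12-j); the t^3 term has j = 9.
C(12,9) = 220.
Coefficient = C(12,9) · (-1)^9 · (-4)^3 = 220 · (-1) · (-64) = 14080.

14080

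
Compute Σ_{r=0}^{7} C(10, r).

1 + 10 + 45 + 120 + 210 + 252 + 210 + 120 = 968.

968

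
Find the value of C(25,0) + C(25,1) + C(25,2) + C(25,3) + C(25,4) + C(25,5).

68406

1 + 25 + 300 + 2300 + 12650 + 53130 = 68406.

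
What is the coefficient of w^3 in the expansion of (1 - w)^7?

The general term is C(7,j)·(1)^j·(-w)^(7-j); the w^3 term has j = 4.
C(7,4) = 35.
Coefficient = C(7,4) · (-1)^3 = 35 · (-1) = -35.

-35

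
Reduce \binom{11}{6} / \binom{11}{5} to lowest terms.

C(n,k+1)/C(n,k) = (n−k)/(k+1) = (11−5)/(5+1) = 6/6 = 1.

1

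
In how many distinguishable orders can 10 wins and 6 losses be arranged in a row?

8008

Choose positions for the wins: C(16,10) = 8008.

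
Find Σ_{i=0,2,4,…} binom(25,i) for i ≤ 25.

16777216

Half of (1+1)^25 + (1−1)^25 gives the even-index sum: 2^24 = 16777216.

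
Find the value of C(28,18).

13123110

C(28,18) = C(28,10) by symmetry.
C(28,10) = (28·27·26·25·24·23·22·21·20·19) / 10! = 47621141568000 / 3628800 = 13123110.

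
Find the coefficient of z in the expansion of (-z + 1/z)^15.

6435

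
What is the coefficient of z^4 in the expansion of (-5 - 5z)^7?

-2734375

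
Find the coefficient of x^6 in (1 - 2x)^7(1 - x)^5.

12642

Coefficient of x^6 = Σ_{j} C(7,j)·(-2)^j·C(5,6-j)·(-1)^(6-j) for j from 1 to 6.
= 14 + 420 + 2800 + 5600 + 3360 + 448 = 12642.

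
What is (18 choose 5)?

8568

C(18,5) = (18·17·16·15·14) / 5! = 1028160 / 120 = 8568.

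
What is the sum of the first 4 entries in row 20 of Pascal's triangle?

1351

1 + 20 + 190 + 1140 = 1351.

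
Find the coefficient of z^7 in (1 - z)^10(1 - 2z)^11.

-1974180

Coefficient of z^7 = Σ_{j} C(10,j)·(-1)^j·C(11,7-j)·(-2)^(7-j) for j from 0 to 7.
= (-42240) + (-295680) + (-665280) + (-633600) + (-277200) + (-55440) + (-4620) + (-120) = -1974180.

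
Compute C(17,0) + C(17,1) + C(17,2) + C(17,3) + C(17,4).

3214

1 + 17 + 136 + 680 + 2380 = 3214.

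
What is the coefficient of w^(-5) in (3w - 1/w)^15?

General term: C(15,j)·(3w)^j·(-1/w)^(15-j), with w-exponent 1j − 1(15−j) = 2j − 15.
Set 2j − 15 = -5: j = 5.
C(15,5) = 3003; 3^5 = 243; (-1)^10 = 1.
Coefficient = 3003 · 243 · 1 = 729729.

729729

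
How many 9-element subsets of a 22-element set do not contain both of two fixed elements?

419900

All 9-subsets: C(22,9) = 497420. Those containing both fixed elements: C(20,7) = 77520.
497420 − 77520 = 419900.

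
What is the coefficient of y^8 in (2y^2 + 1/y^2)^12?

126720

General term: C(12,j)·(2y^2)^j·(1/y^2)^(12-j), with y-exponent 2j − 2(12−j) = 4j − 24.
Set 4j − 24 = 8: j = 8.
C(12,8) = 495; 2^8 = 256; 1^4 = 1.
Coefficient = 495 · 256 · 1 = 126720.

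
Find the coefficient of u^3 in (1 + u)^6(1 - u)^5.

Coefficient of u^3 = Σ_{j} C(6,j)·1^j·C(5,3-j)·(-1)^(3-j) for j from 0 to 3.
= (-10) + 60 + (-75) + 20 = -5.

-5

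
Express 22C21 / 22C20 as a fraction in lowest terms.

2/21

C(n,k+1)/C(n,k) = (n−k)/(k+1) = (22−20)/(20+1) = 2/21.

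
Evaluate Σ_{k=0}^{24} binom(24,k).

Setting x = 1 in (1+x)^24 gives Σ C(24,k) = 2^24 = 16777216.

16777216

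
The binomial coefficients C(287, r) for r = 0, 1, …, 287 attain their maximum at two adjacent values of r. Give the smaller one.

For odd n = 287, C(287,r) peaks at r = (n−1)/2 and (n+1)/2; the smaller is 143.

143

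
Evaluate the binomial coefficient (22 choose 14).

C(22,14) = C(22,8) by symmetry.
C(22,8) = (22·21·20·19·18·17·16·15) / 8! = 12893126400 / 40320 = 319770.

319770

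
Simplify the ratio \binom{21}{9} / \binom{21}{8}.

13/9

C(n,k+1)/C(n,k) = (n−k)/(k+1) = (21−8)/(8+1) = 13/9.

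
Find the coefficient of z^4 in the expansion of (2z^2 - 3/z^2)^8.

General term: C(8,j)·(2z^2)^j·(-3/z^2)^(8-j), with z-exponent 2j − 2(8−j) = 4j − 16.
Set 4j − 16 = 4: j = 5.
C(8,5) = 56; 2^5 = 32; (-3)^3 = -27.
Coefficient = 56 · 32 · (-27) = -48384.

-48384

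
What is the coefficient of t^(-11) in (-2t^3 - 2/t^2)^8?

2048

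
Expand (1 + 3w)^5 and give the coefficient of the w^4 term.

405

The general term is C(5,j)·(1)^j·(3w)^(5-j); the w^4 term has j = 1.
C(5,1) = 5.
Coefficient = C(5,1) · 3^4 = 5 · 81 = 405.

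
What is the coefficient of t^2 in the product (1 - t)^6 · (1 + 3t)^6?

42

Coefficient of t^2 = Σ_{j} C(6,j)·(-1)^j·C(6,2-j)·3^(2-j) for j from 0 to 2.
= 135 + (-108) + 15 = 42.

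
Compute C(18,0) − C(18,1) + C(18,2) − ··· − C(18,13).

-2380

The partial alternating sum Σ_{k=0}^{13} (−1)^k C(18,k) = (−1)^13 C(17,13) = -2380.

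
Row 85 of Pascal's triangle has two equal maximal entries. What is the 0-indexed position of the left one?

For odd n = 85, C(85,i) peaks at i = (n−1)/2 and (n+1)/2; the lesser is 42.

42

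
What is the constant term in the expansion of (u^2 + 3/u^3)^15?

3648645

General term: C(15,j)·(u^2)^j·(3/u^3)^(15-j), with u-exponent 2j − 3(15−j) = 5j − 45.
Set 5j − 45 = 0: j = 9.
C(15,9) = 5005; 1^9 = 1; 3^6 = 729.
Coefficient = 5005 · 1 · 729 = 3648645.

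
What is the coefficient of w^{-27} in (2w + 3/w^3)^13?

135104112

General term: C(13,j)·(2w)^j·(3/w^3)^(13-j), with w-exponent 1j − 3(13−j) = 4j − 39.
Set 4j − 39 = -27: j = 3.
C(13,3) = 286; 2^3 = 8; 3^10 = 59049.
Coefficient = 286 · 8 · 59049 = 135104112.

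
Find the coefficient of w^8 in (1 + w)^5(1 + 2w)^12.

1519760

Coefficient of w^8 = Σ_{j} C(5,j)·1^j·C(12,8-j)·2^(8-j) for j from 0 to 5.
= 126720 + 506880 + 591360 + 253440 + 39600 + 1760 = 1519760.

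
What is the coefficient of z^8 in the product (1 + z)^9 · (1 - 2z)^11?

Coefficient of z^8 = Σ_{j} C(9,j)·1^j·C(11,8-j)·(-2)^(8-j) for j from 0 to 8.
= 42240 + (-380160) + 1064448 + (-1241856) + 665280 + (-166320) + 18480 + (-792) + 9 = 1329.

1329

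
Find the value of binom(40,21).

C(40,21) = C(40,19) by symmetry.
C(40,19) = (40·39·38·37·36·35·34·33·32·31·30·29·28·27·26·25·24·23·22) / 19! = 15969861751731289590988800000 / 121645100408832000 = 131282408400.

131282408400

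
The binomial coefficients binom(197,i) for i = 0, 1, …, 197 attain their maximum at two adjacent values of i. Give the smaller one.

98

For odd n = 197, C(197,i) peaks at i = (n−1)/2 and (n+1)/2; the smaller is 98.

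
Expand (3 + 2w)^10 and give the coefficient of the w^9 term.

The general term is C(10,j)·(3)^j·(2w)^(10-j); the w^9 term has j = 1.
C(10,1) = 10.
Coefficient = C(10,1) · 3^1 · 2^9 = 10 · 3 · 512 = 15360.

15360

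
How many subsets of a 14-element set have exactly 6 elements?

Choose the 6 positions: C(14,6) = 3003.

3003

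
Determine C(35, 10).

183579396

C(35,10) = (35·34·33·32·31·30·29·28·27·26) / 10! = 666172912204800 / 3628800 = 183579396.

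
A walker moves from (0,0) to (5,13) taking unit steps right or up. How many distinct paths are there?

Each path is a sequence of 18 steps with 5 rights: C(18,5) = 8568.

8568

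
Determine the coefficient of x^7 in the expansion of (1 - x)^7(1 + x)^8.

-35

Coefficient of x^7 = Σ_{j} C(7,j)·(-1)^j·C(8,7-j)·1^(7-j) for j from 0 to 7.
= 8 + (-196) + 1176 + (-2450) + 1960 + (-588) + 56 + (-1) = -35.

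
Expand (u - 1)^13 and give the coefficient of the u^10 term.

The general term is C(13,j)·(u)^j·(-1)^(13-j); the u^10 term has j = 10.
C(13,10) = 286.
Coefficient = C(13,10) · (-1)^3 = 286 · (-1) = -286.

-286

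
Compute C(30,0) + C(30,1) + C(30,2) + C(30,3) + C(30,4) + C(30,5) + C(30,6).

1 + 30 + 435 + 4060 + 27405 + 142506 + 593775 = 768212.

768212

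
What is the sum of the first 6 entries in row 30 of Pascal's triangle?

1 + 30 + 435 + 4060 + 27405 + 142506 = 174437.

174437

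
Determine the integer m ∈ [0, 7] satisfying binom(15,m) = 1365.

4

C(15,m) increases on 0 ≤ m ≤ 7. C(15,3) = 455 and C(15,4) = 1365, so m = 4.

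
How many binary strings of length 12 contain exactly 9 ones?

220

Choose the 9 positions: C(12,9) = 220.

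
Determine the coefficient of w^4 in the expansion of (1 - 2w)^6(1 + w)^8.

Coefficient of w^4 = Σ_{j} C(6,j)·(-2)^j·C(8,4-j)·1^(4-j) for j from 0 to 4.
= 70 + (-672) + 1680 + (-1280) + 240 = 38.

38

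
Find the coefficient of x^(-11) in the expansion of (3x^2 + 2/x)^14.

General term: C(14,j)·(3x^2)^j·(2/x)^(14-j), with x-exponent 2j − 1(14−j) = 3j − 14.
Set 3j − 14 = -11: j = 1.
C(14,1) = 14; 3^1 = 3; 2^13 = 8192.
Coefficient = 14 · 3 · 8192 = 344064.

344064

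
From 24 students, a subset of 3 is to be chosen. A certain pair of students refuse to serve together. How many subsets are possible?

All 3-subsets: C(24,3) = 2024. Those containing both fixed elements: C(22,1) = 22.
2024 − 22 = 2002.

2002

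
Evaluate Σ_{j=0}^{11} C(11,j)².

705432

Σ C(11,j)² is the coefficient of x^11 in (1+x)^11(1+x)^11 = (1+x)^22, i.e. C(22,11) = 705432.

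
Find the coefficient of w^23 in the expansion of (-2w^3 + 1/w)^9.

2304

General term: C(9,j)·(-2w^3)^j·(1/w)^(9-j), with w-exponent 3j − 1(9−j) = 4j − 9.
Set 4j − 9 = 23: j = 8.
C(9,8) = 9; (-2)^8 = 256; 1^1 = 1.
Coefficient = 9 · 256 · 1 = 2304.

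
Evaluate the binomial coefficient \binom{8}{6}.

28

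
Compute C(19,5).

C(19,5) = (19·18·17·16·15) / 5! = 1395360 / 120 = 11628.

11628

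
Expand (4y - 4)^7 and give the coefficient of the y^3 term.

The general term is C(7,j)·(4y)^j·(-4)^(7-j); the y^3 term has j = 3.
C(7,3) = 35.
Coefficient = C(7,3) · 4^3 · (-4)^4 = 35 · 64 · 256 = 573440.

573440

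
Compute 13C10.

286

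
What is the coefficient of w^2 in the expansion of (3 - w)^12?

3897234

The general term is C(12,j)·(3)^j·(-w)^(12-j); the w^2 term has j = 10.
C(12,10) = 66.
Coefficient = C(12,10) · 3^10 = 66 · 59049 = 3897234.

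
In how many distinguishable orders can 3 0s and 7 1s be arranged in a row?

Choose positions for the 0s: C(10,3) = 120.

120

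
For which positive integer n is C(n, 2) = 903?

43

n(n−1)/2 = 903 ⇒ n(n−1) = 1806. Since 43·42 = 1806, n = 43.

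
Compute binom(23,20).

C(23,20) = C(23,3) by symmetry.
C(23,3) = (23·22·21) / 3! = 10626 / 6 = 1771.

1771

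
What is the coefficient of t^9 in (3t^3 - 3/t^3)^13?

-2051893701

General term: C(13,j)·(3t^3)^j·(-3/t^3)^(13-j), with t-exponent 3j − 3(13−j) = 6j − 39.
Set 6j − 39 = 9: j = 8.
C(13,8) = 1287; 3^8 = 6561; (-3)^5 = -243.
Coefficient = 1287 · 6561 · (-243) = -2051893701.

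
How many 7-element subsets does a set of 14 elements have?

3432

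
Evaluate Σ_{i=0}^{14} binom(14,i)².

By Vandermonde's identity, Σ C(14,i)² = C(28,14) = 40116600.

40116600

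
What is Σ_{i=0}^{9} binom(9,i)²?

48620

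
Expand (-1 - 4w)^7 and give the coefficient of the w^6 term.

-28672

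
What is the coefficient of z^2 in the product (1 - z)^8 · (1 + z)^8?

Coefficient of z^2 = Σ_{j} C(8,j)·(-1)^j·C(8,2-j)·1^(2-j) for j from 0 to 2.
= 28 + (-64) + 28 = -8.

-8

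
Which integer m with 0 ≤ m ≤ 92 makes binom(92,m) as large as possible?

46

C(92,m) is maximized at m = 92/2 = 46.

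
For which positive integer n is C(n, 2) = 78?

13

n(n−1)/2 = 78 ⇒ n(n−1) = 156. Since 13·12 = 156, n = 13.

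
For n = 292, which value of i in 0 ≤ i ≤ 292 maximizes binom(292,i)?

C(292,i) is maximized at i = 292/2 = 146.

146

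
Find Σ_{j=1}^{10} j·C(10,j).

5120

Differentiating (1+x)^10 and setting x=1: Σ j·C(10,j) = 10·2^9 = 5120.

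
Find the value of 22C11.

C(22,11) = (22·21·20·19·18·17·16·15·14·13·12) / 11! = 28158588057600 / 39916800 = 705432.

705432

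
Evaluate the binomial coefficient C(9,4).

126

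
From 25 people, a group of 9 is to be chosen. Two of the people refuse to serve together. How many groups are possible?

1797818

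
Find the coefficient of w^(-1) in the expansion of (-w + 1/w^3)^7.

-21

General term: C(7,j)·(-w)^j·(1/w^3)^(7-j), with w-exponent 1j − 3(7−j) = 4j − 21.
Set 4j − 21 = -1: j = 5.
C(7,5) = 21; (-1)^5 = -1; 1^2 = 1.
Coefficient = 21 · (-1) · 1 = -21.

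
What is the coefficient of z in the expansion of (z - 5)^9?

The general term is C(9,j)·(z)^j·(-5)^(9-j); the z^1 term has j = 1.
C(9,1) = 9.
Coefficient = C(9,1) · (-5)^8 = 9 · 390625 = 3515625.

3515625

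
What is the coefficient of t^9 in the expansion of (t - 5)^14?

The general term is C(14,j)·(t)^j·(-5)^(14-j); the t^9 term has j = 9.
C(14,9) = 2002.
Coefficient = C(14,9) · (-5)^5 = 2002 · (-3125) = -6256250.

-6256250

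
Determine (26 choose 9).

3124550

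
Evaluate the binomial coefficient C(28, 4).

C(28,4) = (28·27·26·25) / 4! = 491400 / 24 = 20475.

20475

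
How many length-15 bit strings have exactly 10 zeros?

Choose the 10 positions: C(15,10) = 3003.

3003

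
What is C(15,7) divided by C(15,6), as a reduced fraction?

9/7

C(n,k+1)/C(n,k) = (n−k)/(k+1) = (15−6)/(6+1) = 9/7.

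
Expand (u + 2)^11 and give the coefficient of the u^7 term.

5280

The general term is C(11,j)·(u)^j·(2)^(11-j); the u^7 term has j = 7.
C(11,7) = 330.
Coefficient = C(11,7) · 2^4 = 330 · 16 = 5280.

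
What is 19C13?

27132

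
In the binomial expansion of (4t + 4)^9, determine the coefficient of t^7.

9437184

The general term is C(9,j)·(4t)^j·(4)^(9-j); the t^7 term has j = 7.
C(9,7) = 36.
Coefficient = C(9,7) · 4^7 · 4^2 = 36 · 16384 · 16 = 9437184.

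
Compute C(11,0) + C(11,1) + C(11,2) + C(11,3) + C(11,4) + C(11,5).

1024

1 + 11 + 55 + 165 + 330 + 462 = 1024.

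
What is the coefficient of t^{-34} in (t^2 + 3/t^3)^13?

6908733

General term: C(13,j)·(t^2)^j·(3/t^3)^(13-j), with t-exponent 2j − 3(13−j) = 5j − 39.
Set 5j − 39 = -34: j = 1.
C(13,1) = 13; 1^1 = 1; 3^12 = 531441.
Coefficient = 13 · 1 · 531441 = 6908733.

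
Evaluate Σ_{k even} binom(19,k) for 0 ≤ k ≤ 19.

262144

Even-k terms of row 19 sum to 2^18 = 262144.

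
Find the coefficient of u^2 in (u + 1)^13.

The general term is C(13,j)·(u)^j·(1)^(13-j); the u^2 term has j = 2.
C(13,2) = 78.
Coefficient = C(13,2) = 78.

78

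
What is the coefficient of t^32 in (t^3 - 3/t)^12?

-36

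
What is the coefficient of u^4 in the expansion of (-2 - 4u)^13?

The general term is C(13,j)·(-2)^j·(-4u)^(13-j); the u^4 term has j = 9.
C(13,9) = 715.
Coefficient = C(13,9) · (-2)^9 · (-4)^4 = 715 · (-512) · 256 = -93716480.

-93716480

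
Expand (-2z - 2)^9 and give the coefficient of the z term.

-4608

The general term is C(9,j)·(-2z)^j·(-2)^(9-j); the z^1 term has j = 1.
C(9,1) = 9.
Coefficient = C(9,1) · (-2)^1 · (-2)^8 = 9 · (-2) · 256 = -4608.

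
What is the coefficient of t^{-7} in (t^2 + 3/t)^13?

13817466

General term: C(13,j)·(t^2)^j·(3/t)^(13-j), with t-exponent 2j − 1(13−j) = 3j − 13.
Set 3j − 13 = -7: j = 2.
C(13,2) = 78; 1^2 = 1; 3^11 = 177147.
Coefficient = 78 · 1 · 177147 = 13817466.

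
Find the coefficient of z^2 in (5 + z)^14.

22216796875

The general term is C(14,j)·(5)^j·(z)^(14-j); the z^2 term has j = 12.
C(14,12) = 91.
Coefficient = C(14,12) · 5^12 = 91 · 244140625 = 22216796875.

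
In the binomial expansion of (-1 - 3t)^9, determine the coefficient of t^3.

-2268

The general term is C(9,j)·(-1)^j·(-3t)^(9-j); the t^3 term has j = 6.
C(9,6) = 84.
Coefficient = C(9,6) · (-3)^3 = 84 · (-27) = -2268.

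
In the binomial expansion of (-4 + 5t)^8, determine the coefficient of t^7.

-2500000

The general term is C(8,j)·(-4)^j·(5t)^(8-j); the t^7 term has j = 1.
C(8,1) = 8.
Coefficient = C(8,1) · (-4)^1 · 5^7 = 8 · (-4) · 78125 = -2500000.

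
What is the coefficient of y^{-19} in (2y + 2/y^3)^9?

General term: C(9,j)·(2y)^j·(2/y^3)^(9-j), with y-exponent 1j − 3(9−j) = 4j − 27.
Set 4j − 27 = -19: j = 2.
C(9,2) = 36; 2^2 = 4; 2^7 = 128.
Coefficient = 36 · 4 · 128 = 18432.

18432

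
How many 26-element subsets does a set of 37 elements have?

C(37,26) = C(37,11) by symmetry.
C(37,11) = (37·36·35·34·33·32·31·30·29·28·27) / 11! = 34128550732953600 / 39916800 = 854992152.

854992152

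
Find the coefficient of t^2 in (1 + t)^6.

The general term is C(6,j)·(1)^j·(t)^(6-j); the t^2 term has j = 4.
C(6,4) = 15.
Coefficient = C(6,4) = 15.

15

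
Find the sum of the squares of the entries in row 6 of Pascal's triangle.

924

By Vandermonde's identity, Σ C(6,r)² = C(12,6) = 924.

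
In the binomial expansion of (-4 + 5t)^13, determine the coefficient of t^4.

-117145600000

The general term is C(13,j)·(-4)^j·(5t)^(13-j); the t^4 term has j = 9.
C(13,9) = 715.
Coefficient = C(13,9) · (-4)^9 · 5^4 = 715 · (-262144) · 625 = -117145600000.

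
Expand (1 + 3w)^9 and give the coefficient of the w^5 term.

The general term is C(9,j)·(1)^j·(3w)^(9-j); the w^5 term has j = 4.
C(9,4) = 126.
Coefficient = C(9,4) · 3^5 = 126 · 243 = 30618.

30618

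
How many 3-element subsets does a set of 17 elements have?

C(17,3) = (17·16·15) / 3! = 4080 / 6 = 680.

680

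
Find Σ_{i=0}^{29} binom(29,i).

536870912

Setting x = 1 in (1+x)^29 gives Σ C(29,i) = 2^29 = 536870912.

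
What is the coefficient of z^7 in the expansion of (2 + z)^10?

The general term is C(10,j)·(2)^j·(z)^(10-j); the z^7 term has j = 3.
C(10,3) = 120.
Coefficient = C(10,3) · 2^3 = 120 · 8 = 960.

960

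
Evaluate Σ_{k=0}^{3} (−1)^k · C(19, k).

-816

The partial alternating sum Σ_{k=0}^{3} (−1)^k C(19,k) = (−1)^3 C(18,3) = -816.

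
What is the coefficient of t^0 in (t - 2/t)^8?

General term: C(8,j)·(t)^j·(-2/t)^(8-j), with t-exponent 1j − 1(8−j) = 2j − 8.
Set 2j − 8 = 0: j = 4.
C(8,4) = 70; 1^4 = 1; (-2)^4 = 16.
Coefficient = 70 · 1 · 16 = 1120.

1120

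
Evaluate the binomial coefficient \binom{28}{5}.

98280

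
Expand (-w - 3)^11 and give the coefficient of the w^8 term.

The general term is C(11,j)·(-w)^j·(-3)^(11-j); the w^8 term has j = 8.
C(11,8) = 165.
Coefficient = C(11,8) · (-3)^3 = 165 · (-27) = -4455.

-4455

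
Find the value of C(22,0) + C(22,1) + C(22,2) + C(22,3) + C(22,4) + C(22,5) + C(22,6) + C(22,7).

280600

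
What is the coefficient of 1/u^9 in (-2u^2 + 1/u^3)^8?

-448

General term: C(8,j)·(-2u^2)^j·(1/u^3)^(8-j), with u-exponent 2j − 3(8−j) = 5j − 24.
Set 5j − 24 = -9: j = 3.
C(8,3) = 56; (-2)^3 = -8; 1^5 = 1.
Coefficient = 56 · (-8) · 1 = -448.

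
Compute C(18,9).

C(18,9) = (18·17·16·15·14·13·12·11·10) / 9! = 17643225600 / 362880 = 48620.

48620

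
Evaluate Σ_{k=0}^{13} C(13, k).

Setting x = 1 in (1+x)^13 gives Σ C(13,k) = 2^13 = 8192.

8192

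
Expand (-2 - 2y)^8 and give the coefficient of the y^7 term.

The general term is C(8,j)·(-2)^j·(-2y)^(8-j); the y^7 term has j = 1.
C(8,1) = 8.
Coefficient = C(8,1) · (-2)^1 · (-2)^7 = 8 · (-2) · (-128) = 2048.

2048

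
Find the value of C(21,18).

1330

C(21,18) = C(21,3) by symmetry.
C(21,3) = (21·20·19) / 3! = 7980 / 6 = 1330.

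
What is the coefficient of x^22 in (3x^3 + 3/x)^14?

9575503938

General term: C(14,j)·(3x^3)^j·(3/x)^(14-j), with x-exponent 3j − 1(14−j) = 4j − 14.
Set 4j − 14 = 22: j = 9.
C(14,9) = 2002; 3^9 = 19683; 3^5 = 243.
Coefficient = 2002 · 19683 · 243 = 9575503938.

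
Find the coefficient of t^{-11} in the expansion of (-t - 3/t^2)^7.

-5103

General term: C(7,j)·(-t)^j·(-3/t^2)^(7-j), with t-exponent 1j − 2(7−j) = 3j − 14.
Set 3j − 14 = -11: j = 1.
C(7,1) = 7; (-1)^1 = -1; (-3)^6 = 729.
Coefficient = 7 · (-1) · 729 = -5103.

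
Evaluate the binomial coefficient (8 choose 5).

56

C(8,5) = C(8,3) by symmetry.
C(8,3) = (8·7·6) / 3! = 336 / 6 = 56.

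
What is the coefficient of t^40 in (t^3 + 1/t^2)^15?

15

General term: C(15,j)·(t^3)^j·(1/t^2)^(15-j), with t-exponent 3j − 2(15−j) = 5j − 30.
Set 5j − 30 = 40: j = 14.
C(15,14) = 15; 1^14 = 1; 1^1 = 1.
Coefficient = 15 · 1 · 1 = 15.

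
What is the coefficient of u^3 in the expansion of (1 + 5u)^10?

The general term is C(10,j)·(1)^j·(5u)^(10-j); the u^3 term has j = 7.
C(10,7) = 120.
Coefficient = C(10,7) · 5^3 = 120 · 125 = 15000.

15000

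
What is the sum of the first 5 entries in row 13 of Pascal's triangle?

1 + 13 + 78 + 286 + 715 = 1093.

1093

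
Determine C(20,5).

15504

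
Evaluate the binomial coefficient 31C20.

84672315

C(31,20) = C(31,11) by symmetry.
C(31,11) = (31·30·29·28·27·26·25·24·23·22·21) / 11! = 3379847863392000 / 39916800 = 84672315.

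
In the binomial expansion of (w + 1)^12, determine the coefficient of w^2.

66

The general term is C(12,j)·(w)^j·(1)^(12-j); the w^2 term has j = 2.
C(12,2) = 66.
Coefficient = C(12,2) = 66.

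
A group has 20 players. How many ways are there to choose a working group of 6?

38760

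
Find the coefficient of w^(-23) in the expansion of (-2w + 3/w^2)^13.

-13817466

General term: C(13,j)·(-2w)^j·(3/w^2)^(13-j), with w-exponent 1j − 2(13−j) = 3j − 26.
Set 3j − 26 = -23: j = 1.
C(13,1) = 13; (-2)^1 = -2; 3^12 = 531441.
Coefficient = 13 · (-2) · 531441 = -13817466.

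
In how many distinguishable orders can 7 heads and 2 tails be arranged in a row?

36

Choose positions for the heads: C(9,7) = 36.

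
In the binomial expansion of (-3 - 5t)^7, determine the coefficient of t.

The general term is C(7,j)·(-3)^j·(-5t)^(7-j); the t^1 term has j = 6.
C(7,6) = 7.
Coefficient = C(7,6) · (-3)^6 · (-5)^1 = 7 · 729 · (-5) = -25515.

-25515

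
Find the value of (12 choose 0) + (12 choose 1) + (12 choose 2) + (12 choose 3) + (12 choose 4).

1 + 12 + 66 + 220 + 495 = 794.

794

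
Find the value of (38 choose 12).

2707475148

C(38,12) = (38·37·36·35·34·33·32·31·30·29·28·27) / 12! = 1296884927852236800 / 479001600 = 2707475148.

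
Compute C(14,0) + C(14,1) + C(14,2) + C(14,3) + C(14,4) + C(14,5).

3473

1 + 14 + 91 + 364 + 1001 + 2002 = 3473.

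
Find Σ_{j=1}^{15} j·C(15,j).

245760

Differentiating (1+x)^15 and setting x=1: Σ j·C(15,j) = 15·2^14 = 245760.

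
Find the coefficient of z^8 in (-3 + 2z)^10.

103680

The general term is C(10,j)·(-3)^j·(2z)^(10-j); the z^8 term has j = 2.
C(10,2) = 45.
Coefficient = C(10,2) · (-3)^2 · 2^8 = 45 · 9 · 256 = 103680.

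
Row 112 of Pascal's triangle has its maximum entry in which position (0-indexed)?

C(112,k) is maximized at k = 112/2 = 56.

56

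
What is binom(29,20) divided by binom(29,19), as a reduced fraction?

1/2

C(n,k+1)/C(n,k) = (n−k)/(k+1) = (29−19)/(19+1) = 10/20 = 1/2.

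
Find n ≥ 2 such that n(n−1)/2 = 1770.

60

n(n−1)/2 = 1770 ⇒ n(n−1) = 3540. Since 60·59 = 3540, n = 60.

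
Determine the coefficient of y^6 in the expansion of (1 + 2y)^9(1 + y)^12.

421116

Coefficient of y^6 = Σ_{j} C(9,j)·2^j·C(12,6-j)·1^(6-j) for j from 0 to 6.
= 924 + 14256 + 71280 + 147840 + 133056 + 48384 + 5376 = 421116.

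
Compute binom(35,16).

4059928950

C(35,16) = (35·34·33·32·31·30·29·28·27·26·25·24·23·22·21·20) / 16! = 84945040381058457600000 / 20922789888000 = 4059928950.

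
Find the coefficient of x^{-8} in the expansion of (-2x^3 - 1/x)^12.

24

General term: C(12,j)·(-2x^3)^j·(-1/x)^(12-j), with x-exponent 3j − 1(12−j) = 4j − 12.
Set 4j − 12 = -8: j = 1.
C(12,1) = 12; (-2)^1 = -2; (-1)^11 = -1.
Coefficient = 12 · (-2) · (-1) = 24.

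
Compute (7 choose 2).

C(7,2) = (7·6) / 2! = 42 / 2 = 21.

21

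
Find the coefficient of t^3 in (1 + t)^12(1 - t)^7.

-25

Coefficient of t^3 = Σ_{j} C(12,j)·1^j·C(7,3-j)·(-1)^(3-j) for j from 0 to 3.
= (-35) + 252 + (-462) + 220 = -25.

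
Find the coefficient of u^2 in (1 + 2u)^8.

112

The general term is C(8,j)·(1)^j·(2u)^(8-j); the u^2 term has j = 6.
C(8,6) = 28.
Coefficient = C(8,6) · 2^2 = 28 · 4 = 112.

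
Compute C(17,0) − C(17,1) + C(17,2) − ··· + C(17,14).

120

The partial alternating sum Σ_{k=0}^{14} (−1)^k C(17,k) = (−1)^14 C(16,14) = 120.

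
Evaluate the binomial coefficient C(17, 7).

19448

C(17,7) = (17·16·15·14·13·12·11) / 7! = 98017920 / 5040 = 19448.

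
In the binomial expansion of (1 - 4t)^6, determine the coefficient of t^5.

-6144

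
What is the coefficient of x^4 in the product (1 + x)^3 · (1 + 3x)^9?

18009

Coefficient of x^4 = Σ_{j} C(3,j)·1^j·C(9,4-j)·3^(4-j) for j from 0 to 3.
= 10206 + 6804 + 972 + 27 = 18009.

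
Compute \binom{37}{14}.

C(37,14) = (37·36·35·34·33·32·31·30·29·28·27·26·25·24) / 14! = 532405391434076160000 / 87178291200 = 6107086800.

6107086800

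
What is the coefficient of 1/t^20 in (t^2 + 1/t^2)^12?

12

General term: C(12,j)·(t^2)^j·(1/t^2)^(12-j), with t-exponent 2j − 2(12−j) = 4j − 24.
Set 4j − 24 = -20: j = 1.
C(12,1) = 12; 1^1 = 1; 1^11 = 1.
Coefficient = 12 · 1 · 1 = 12.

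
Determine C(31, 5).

C(31,5) = (31·30·29·28·27) / 5! = 20389320 / 120 = 169911.

169911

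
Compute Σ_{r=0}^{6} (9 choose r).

1 + 9 + 36 + 84 + 126 + 126 + 84 = 466.

466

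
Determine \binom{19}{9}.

92378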